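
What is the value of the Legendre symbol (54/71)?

(54/71)
  = (27/71)    [71 ≡ 7 mod 8 ⇒ (2/71) = +1]
  = -(71/27)    [QR: both ≡ 3 mod 4, sign flips]
  = -(17/27)    [71 ≡ 17 mod 27]
  = -(27/17)    [QR: 17 ≡ 1 mod 4, sign kept]
  = -(10/17)    [27 ≡ 10 mod 17]
  = -(5/17)    [17 ≡ 1 mod 8 ⇒ (2/17) = +1]
  = -(17/5)    [QR: 5 ≡ 1 mod 4, sign kept]
  = -(2/5)    [17 ≡ 2 mod 5]
  = (1/5)    [5 ≡ 5 mod 8 ⇒ (2/5) = -1]
  = 1    [(1/5) = 1]

1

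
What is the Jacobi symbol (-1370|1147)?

1

Pull out -1: (-1370|1147) = (-1|1147)·(1370|1147). Since 1147 ≡ 3 (mod 4), (-1|1147) = -1. Now have -(1370|1147).
Reduce the numerator: 1370 ≡ 223 (mod 1147), so (1370|1147) = (223|1147).
Both 223 ≡ 3 and 1147 ≡ 3 (mod 4), so reciprocity gives (223|1147) = -(1147|223). Reduce: 1147 ≡ 32 (mod 223). Now have (32|223).
Factor out 2: 32 = 2^5. Since 223 ≡ 7 (mod 8), (2|223) = +1, and (2|223)^5 = +1. Now have (1|223).
(1|223) = 1. Collecting the sign factors: 1.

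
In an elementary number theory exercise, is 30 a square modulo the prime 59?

no

(30/59)
  = -(15/59)    [59 ≡ 3 mod 8 ⇒ (2/59) = -1]
  = (59/15)    [QR: both ≡ 3 mod 4, sign flips]
  = (14/15)    [59 ≡ 14 mod 15]
  = (7/15)    [15 ≡ 7 mod 8 ⇒ (2/15) = +1]
  = -(15/7)    [QR: both ≡ 3 mod 4, sign flips]
  = -(1/7)    [15 ≡ 1 mod 7]
  = -1    [(1/7) = 1]
(30/59) = -1, and 59 is prime, so 30 is not a quadratic residue mod 59.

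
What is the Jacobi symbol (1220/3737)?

Factor out 2: 1220 = 2^2·305. Since 3737 ≡ 1 (mod 8), (2/3737) = +1, and (2/3737)^2 = +1. Now have (305/3737).
305 ≡ 1 (mod 4), so quadratic reciprocity gives (305/3737) = (3737/305). Reduce: 3737 ≡ 77 (mod 305). Now have (77/305).
77 ≡ 1 (mod 4), so quadratic reciprocity gives (77/305) = (305/77). Reduce: 305 ≡ 74 (mod 77). Now have (74/77).
Factor out 2: 74 = 2·37. Since 77 ≡ 5 (mod 8), (2/77) = -1. Now have -(37/77).
37 ≡ 1 (mod 4), so quadratic reciprocity gives (37/77) = (77/37). Reduce: 77 ≡ 3 (mod 37). Now have -(3/37).
37 ≡ 1 (mod 4), so quadratic reciprocity gives (3/37) = (37/3). Reduce: 37 ≡ 1 (mod 3). Now have -(1/3).
(1/3) = 1. Collecting the sign factors: -1.

-1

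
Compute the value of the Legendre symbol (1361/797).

1

Reduce the numerator: 1361 ≡ 564 (mod 797), so (1361/797) = (564/797).
Factor out 2: 564 = 2^2·141. Since 797 ≡ 5 (mod 8), (2/797) = -1, and (2/797)^2 = +1. Now have (141/797).
141 ≡ 1 (mod 4), so quadratic reciprocity gives (141/797) = (797/141). Reduce: 797 ≡ 92 (mod 141). Now have (92/141).
Factor out 2: 92 = 2^2·23. Since 141 ≡ 5 (mod 8), (2/141) = -1, and (2/141)^2 = +1. Now have (23/141).
141 ≡ 1 (mod 4), so quadratic reciprocity gives (23/141) = (141/23). Reduce: 141 ≡ 3 (mod 23). Now have (3/23).
Both 3 ≡ 3 and 23 ≡ 3 (mod 4), so reciprocity gives (3/23) = -(23/3). Reduce: 23 ≡ 2 (mod 3). Now have -(2/3).
Factor out 2: 2 = 2. Since 3 ≡ 3 (mod 8), (2/3) = -1. Now have (1/3).
(1/3) = 1. Collecting the sign factors: 1.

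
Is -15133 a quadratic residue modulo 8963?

Reduce the numerator: -15133 ≡ 2793 (mod 8963), so (-15133/8963) = (2793/8963).
2793 ≡ 1 (mod 4), so quadratic reciprocity gives (2793/8963) = (8963/2793). Reduce: 8963 ≡ 584 (mod 2793). Now have (584/2793).
Factor out 2: 584 = 2^3·73. Since 2793 ≡ 1 (mod 8), (2/2793) = +1, and (2/2793)^3 = +1. Now have (73/2793).
73 ≡ 1 (mod 4), so quadratic reciprocity gives (73/2793) = (2793/73). Reduce: 2793 ≡ 19 (mod 73). Now have (19/73).
73 ≡ 1 (mod 4), so quadratic reciprocity gives (19/73) = (73/19). Reduce: 73 ≡ 16 (mod 19). Now have (16/19).
Factor out 2: 16 = 2^4. Since 19 ≡ 3 (mod 8), (2/19) = -1, and (2/19)^4 = +1. Now have (1/19).
(1/19) = 1. Collecting the sign factors: 1.
(-15133/8963) = 1, and 8963 is prime, so -15133 is a quadratic residue mod 8963.

yes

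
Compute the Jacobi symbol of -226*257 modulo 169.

By multiplicativity, (-226·257/169) = (-226/169)·(257/169).
First factor (-226/169):
(-226/169)
  = (226/169)    [169 ≡ 1 mod 4 ⇒ (-1/169) = +1]
  = (57/169)    [226 ≡ 57 mod 169]
  = (169/57)    [QR: 57 ≡ 1 mod 4, sign kept]
  = (55/57)    [169 ≡ 55 mod 57]
  = (57/55)    [QR: 57 ≡ 1 mod 4, sign kept]
  = (2/55)    [57 ≡ 2 mod 55]
  = (1/55)    [55 ≡ 7 mod 8 ⇒ (2/55) = +1]
  = 1    [(1/55) = 1]
Second factor (257/169):
(257/169)
  = (88/169)    [257 ≡ 88 mod 169]
  = (11/169)    [169 ≡ 1 mod 8 ⇒ (2/169)^3 = +1]
  = (169/11)    [QR: 169 ≡ 1 mod 4, sign kept]
  = (4/11)    [169 ≡ 4 mod 11]
  = (1/11)    [11 ≡ 3 mod 8 ⇒ (2/11)^2 = +1]
  = 1    [(1/11) = 1]
Product: (1)·(1) = 1.

1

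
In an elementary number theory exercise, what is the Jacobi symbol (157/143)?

(157/143)
  = (14/143)    [157 ≡ 14 mod 143]
  = (7/143)    [143 ≡ 7 mod 8 ⇒ (2/143) = +1]
  = -(143/7)    [QR: both ≡ 3 mod 4, sign flips]
  = -(3/7)    [143 ≡ 3 mod 7]
  = (7/3)    [QR: both ≡ 3 mod 4, sign flips]
  = (1/3)    [7 ≡ 1 mod 3]
  = 1    [(1/3) = 1]

1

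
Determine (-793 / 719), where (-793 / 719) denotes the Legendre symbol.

Reduce the numerator: -793 ≡ 645 (mod 719), so (-793 / 719) = (645 / 719).
645 ≡ 1 (mod 4), so quadratic reciprocity gives (645 / 719) = (719 / 645). Reduce: 719 ≡ 74 (mod 645). Now have (74 / 645).
Factor out 2: 74 = 2·37. Since 645 ≡ 5 (mod 8), (2 / 645) = -1. Now have -(37 / 645).
37 ≡ 1 (mod 4), so quadratic reciprocity gives (37 / 645) = (645 / 37). Reduce: 645 ≡ 16 (mod 37). Now have -(16 / 37).
Factor out 2: 16 = 2^4. Since 37 ≡ 5 (mod 8), (2 / 37) = -1, and (2 / 37)^4 = +1. Now have -(1 / 37).
(1 / 37) = 1. Collecting the sign factors: -1.

-1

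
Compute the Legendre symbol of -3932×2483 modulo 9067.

1

By multiplicativity, (-3932·2483/9067) = (-3932/9067)·(2483/9067).
First factor (-3932/9067):
Reduce the numerator: -3932 ≡ 5135 (mod 9067), so (-3932/9067) = (5135/9067).
Both 5135 ≡ 3 and 9067 ≡ 3 (mod 4), so reciprocity gives (5135/9067) = -(9067/5135). Reduce: 9067 ≡ 3932 (mod 5135). Now have -(3932/5135).
Factor out 2: 3932 = 2^2·983. Since 5135 ≡ 7 (mod 8), (2/5135) = +1, and (2/5135)^2 = +1. Now have -(983/5135).
Both 983 ≡ 3 and 5135 ≡ 3 (mod 4), so reciprocity gives (983/5135) = -(5135/983). Reduce: 5135 ≡ 220 (mod 983). Now have (220/983).
Factor out 2: 220 = 2^2·55. Since 983 ≡ 7 (mod 8), (2/983) = +1, and (2/983)^2 = +1. Now have (55/983).
Both 55 ≡ 3 and 983 ≡ 3 (mod 4), so reciprocity gives (55/983) = -(983/55). Reduce: 983 ≡ 48 (mod 55). Now have -(48/55).
Factor out 2: 48 = 2^4·3. Since 55 ≡ 7 (mod 8), (2/55) = +1, and (2/55)^4 = +1. Now have -(3/55).
Both 3 ≡ 3 and 55 ≡ 3 (mod 4), so reciprocity gives (3/55) = -(55/3). Reduce: 55 ≡ 1 (mod 3). Now have (1/3).
(1/3) = 1. Collecting the sign factors: 1.
Second factor (2483/9067):
Both 2483 ≡ 3 and 9067 ≡ 3 (mod 4), so reciprocity gives (2483/9067) = -(9067/2483). Reduce: 9067 ≡ 1618 (mod 2483). Now have -(1618/2483).
Factor out 2: 1618 = 2·809. Since 2483 ≡ 3 (mod 8), (2/2483) = -1. Now have (809/2483).
809 ≡ 1 (mod 4), so quadratic reciprocity gives (809/2483) = (2483/809). Reduce: 2483 ≡ 56 (mod 809). Now have (56/809).
Factor out 2: 56 = 2^3·7. Since 809 ≡ 1 (mod 8), (2/809) = +1, and (2/809)^3 = +1. Now have (7/809).
809 ≡ 1 (mod 4), so quadratic reciprocity gives (7/809) = (809/7). Reduce: 809 ≡ 4 (mod 7). Now have (4/7).
Factor out 2: 4 = 2^2. Since 7 ≡ 7 (mod 8), (2/7) = +1, and (2/7)^2 = +1. Now have (1/7).
(1/7) = 1. Collecting the sign factors: 1.
Product: (1)·(1) = 1.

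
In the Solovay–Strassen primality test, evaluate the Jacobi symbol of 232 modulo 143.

(232/143)
  = (89/143)    [232 ≡ 89 mod 143]
  = (143/89)    [QR: 89 ≡ 1 mod 4, sign kept]
  = (54/89)    [143 ≡ 54 mod 89]
  = (27/89)    [89 ≡ 1 mod 8 ⇒ (2/89) = +1]
  = (89/27)    [QR: 89 ≡ 1 mod 4, sign kept]
  = (8/27)    [89 ≡ 8 mod 27]
  = -(1/27)    [27 ≡ 3 mod 8 ⇒ (2/27)^3 = -1]
  = -1    [(1/27) = 1]

-1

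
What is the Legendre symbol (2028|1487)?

1

(2028|1487)
  = (541|1487)    [2028 ≡ 541 mod 1487]
  = (1487|541)    [QR: 541 ≡ 1 mod 4, sign kept]
  = (405|541)    [1487 ≡ 405 mod 541]
  = (541|405)    [QR: 405 ≡ 1 mod 4, sign kept]
  = (136|405)    [541 ≡ 136 mod 405]
  = -(17|405)    [405 ≡ 5 mod 8 ⇒ (2|405)^3 = -1]
  = -(405|17)    [QR: 17 ≡ 1 mod 4, sign kept]
  = -(14|17)    [405 ≡ 14 mod 17]
  = -(7|17)    [17 ≡ 1 mod 8 ⇒ (2|17) = +1]
  = -(17|7)    [QR: 17 ≡ 1 mod 4, sign kept]
  = -(3|7)    [17 ≡ 3 mod 7]
  = (7|3)    [QR: both ≡ 3 mod 4, sign flips]
  = (1|3)    [7 ≡ 1 mod 3]
  = 1    [(1|3) = 1]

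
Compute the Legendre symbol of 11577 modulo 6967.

1

Reduce the numerator: 11577 ≡ 4610 (mod 6967), so (11577/6967) = (4610/6967).
Factor out 2: 4610 = 2·2305. Since 6967 ≡ 7 (mod 8), (2/6967) = +1. Now have (2305/6967).
2305 ≡ 1 (mod 4), so quadratic reciprocity gives (2305/6967) = (6967/2305). Reduce: 6967 ≡ 52 (mod 2305). Now have (52/2305).
Factor out 2: 52 = 2^2·13. Since 2305 ≡ 1 (mod 8), (2/2305) = +1, and (2/2305)^2 = +1. Now have (13/2305).
13 ≡ 1 (mod 4), so quadratic reciprocity gives (13/2305) = (2305/13). Reduce: 2305 ≡ 4 (mod 13). Now have (4/13).
Factor out 2: 4 = 2^2. Since 13 ≡ 5 (mod 8), (2/13) = -1, and (2/13)^2 = +1. Now have (1/13).
(1/13) = 1. Collecting the sign factors: 1.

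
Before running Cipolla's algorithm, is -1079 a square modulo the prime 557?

(-1079|557)
  = (35|557)    [-1079 ≡ 35 mod 557]
  = (557|35)    [QR: 557 ≡ 1 mod 4, sign kept]
  = (32|35)    [557 ≡ 32 mod 35]
  = -(1|35)    [35 ≡ 3 mod 8 ⇒ (2|35)^5 = -1]
  = -1    [(1|35) = 1]
The Legendre symbol is -1, so x^2 ≡ -1079 (mod 557) has no solution.

no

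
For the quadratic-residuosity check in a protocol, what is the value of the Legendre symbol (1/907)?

1

(1/907) = 1. Collecting the sign factors: 1.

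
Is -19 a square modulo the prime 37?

(-19/37)
  = (19/37)    [37 ≡ 1 mod 4 ⇒ (-1/37) = +1]
  = (37/19)    [QR: 37 ≡ 1 mod 4, sign kept]
  = (18/19)    [37 ≡ 18 mod 19]
  = -(9/19)    [19 ≡ 3 mod 8 ⇒ (2/19) = -1]
  = -(19/9)    [QR: 9 ≡ 1 mod 4, sign kept]
  = -(1/9)    [19 ≡ 1 mod 9]
  = -1    [(1/9) = 1]
(-19/37) = -1, and 37 is prime, so -19 is not a quadratic residue mod 37.

no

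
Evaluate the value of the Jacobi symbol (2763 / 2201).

-1

(2763 / 2201)
  = (562 / 2201)    [2763 ≡ 562 mod 2201]
  = (281 / 2201)    [2201 ≡ 1 mod 8 ⇒ (2 / 2201) = +1]
  = (2201 / 281)    [QR: 281 ≡ 1 mod 4, sign kept]
  = (234 / 281)    [2201 ≡ 234 mod 281]
  = (117 / 281)    [281 ≡ 1 mod 8 ⇒ (2 / 281) = +1]
  = (281 / 117)    [QR: 117 ≡ 1 mod 4, sign kept]
  = (47 / 117)    [281 ≡ 47 mod 117]
  = (117 / 47)    [QR: 117 ≡ 1 mod 4, sign kept]
  = (23 / 47)    [117 ≡ 23 mod 47]
  = -(47 / 23)    [QR: both ≡ 3 mod 4, sign flips]
  = -(1 / 23)    [47 ≡ 1 mod 23]
  = -1    [(1 / 23) = 1]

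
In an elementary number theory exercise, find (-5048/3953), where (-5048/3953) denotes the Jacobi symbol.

-1

(-5048/3953)
  = (2858/3953)    [-5048 ≡ 2858 mod 3953]
  = (1429/3953)    [3953 ≡ 1 mod 8 ⇒ (2/3953) = +1]
  = (3953/1429)    [QR: 1429 ≡ 1 mod 4, sign kept]
  = (1095/1429)    [3953 ≡ 1095 mod 1429]
  = (1429/1095)    [QR: 1429 ≡ 1 mod 4, sign kept]
  = (334/1095)    [1429 ≡ 334 mod 1095]
  = (167/1095)    [1095 ≡ 7 mod 8 ⇒ (2/1095) = +1]
  = -(1095/167)    [QR: both ≡ 3 mod 4, sign flips]
  = -(93/167)    [1095 ≡ 93 mod 167]
  = -(167/93)    [QR: 93 ≡ 1 mod 4, sign kept]
  = -(74/93)    [167 ≡ 74 mod 93]
  = (37/93)    [93 ≡ 5 mod 8 ⇒ (2/93) = -1]
  = (93/37)    [QR: 37 ≡ 1 mod 4, sign kept]
  = (19/37)    [93 ≡ 19 mod 37]
  = (37/19)    [QR: 37 ≡ 1 mod 4, sign kept]
  = (18/19)    [37 ≡ 18 mod 19]
  = -(9/19)    [19 ≡ 3 mod 8 ⇒ (2/19) = -1]
  = -(19/9)    [QR: 9 ≡ 1 mod 4, sign kept]
  = -(1/9)    [19 ≡ 1 mod 9]
  = -1    [(1/9) = 1]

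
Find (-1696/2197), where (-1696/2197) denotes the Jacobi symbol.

-1

(-1696/2197)
  = (1696/2197)    [2197 ≡ 1 mod 4 ⇒ (-1/2197) = +1]
  = -(53/2197)    [2197 ≡ 5 mod 8 ⇒ (2/2197)^5 = -1]
  = -(2197/53)    [QR: 53 ≡ 1 mod 4, sign kept]
  = -(24/53)    [2197 ≡ 24 mod 53]
  = (3/53)    [53 ≡ 5 mod 8 ⇒ (2/53)^3 = -1]
  = (53/3)    [QR: 53 ≡ 1 mod 4, sign kept]
  = (2/3)    [53 ≡ 2 mod 3]
  = -(1/3)    [3 ≡ 3 mod 8 ⇒ (2/3) = -1]
  = -1    [(1/3) = 1]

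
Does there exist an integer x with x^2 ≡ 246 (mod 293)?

(246/293)
  = -(123/293)    [293 ≡ 5 mod 8 ⇒ (2/293) = -1]
  = -(293/123)    [QR: 293 ≡ 1 mod 4, sign kept]
  = -(47/123)    [293 ≡ 47 mod 123]
  = (123/47)    [QR: both ≡ 3 mod 4, sign flips]
  = (29/47)    [123 ≡ 29 mod 47]
  = (47/29)    [QR: 29 ≡ 1 mod 4, sign kept]
  = (18/29)    [47 ≡ 18 mod 29]
  = -(9/29)    [29 ≡ 5 mod 8 ⇒ (2/29) = -1]
  = -(29/9)    [QR: 9 ≡ 1 mod 4, sign kept]
  = -(2/9)    [29 ≡ 2 mod 9]
  = -(1/9)    [9 ≡ 1 mod 8 ⇒ (2/9) = +1]
  = -1    [(1/9) = 1]
(246/293) = -1, and 293 is prime, so 246 is not a quadratic residue mod 293.

no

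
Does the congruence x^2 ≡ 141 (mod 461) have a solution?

yes

(141/461)
  = (461/141)    [QR: 141 ≡ 1 mod 4, sign kept]
  = (38/141)    [461 ≡ 38 mod 141]
  = -(19/141)    [141 ≡ 5 mod 8 ⇒ (2/141) = -1]
  = -(141/19)    [QR: 141 ≡ 1 mod 4, sign kept]
  = -(8/19)    [141 ≡ 8 mod 19]
  = (1/19)    [19 ≡ 3 mod 8 ⇒ (2/19)^3 = -1]
  = 1    [(1/19) = 1]
(141/461) = 1, and 461 is prime, so 141 is a quadratic residue mod 461.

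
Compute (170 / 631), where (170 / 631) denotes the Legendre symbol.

1

(170 / 631)
  = (85 / 631)    [631 ≡ 7 mod 8 ⇒ (2 / 631) = +1]
  = (631 / 85)    [QR: 85 ≡ 1 mod 4, sign kept]
  = (36 / 85)    [631 ≡ 36 mod 85]
  = (9 / 85)    [85 ≡ 5 mod 8 ⇒ (2 / 85)^2 = +1]
  = (85 / 9)    [QR: 9 ≡ 1 mod 4, sign kept]
  = (4 / 9)    [85 ≡ 4 mod 9]
  = (1 / 9)    [9 ≡ 1 mod 8 ⇒ (2 / 9)^2 = +1]
  = 1    [(1 / 9) = 1]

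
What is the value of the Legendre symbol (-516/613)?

1

(-516/613)
  = (97/613)    [-516 ≡ 97 mod 613]
  = (613/97)    [QR: 97 ≡ 1 mod 4, sign kept]
  = (31/97)    [613 ≡ 31 mod 97]
  = (97/31)    [QR: 97 ≡ 1 mod 4, sign kept]
  = (4/31)    [97 ≡ 4 mod 31]
  = (1/31)    [31 ≡ 7 mod 8 ⇒ (2/31)^2 = +1]
  = 1    [(1/31) = 1]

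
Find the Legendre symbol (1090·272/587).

By multiplicativity, (1090·272/587) = (1090/587)·(272/587).
First factor (1090/587):
(1090/587)
  = (503/587)    [1090 ≡ 503 mod 587]
  = -(587/503)    [QR: both ≡ 3 mod 4, sign flips]
  = -(84/503)    [587 ≡ 84 mod 503]
  = -(21/503)    [503 ≡ 7 mod 8 ⇒ (2/503)^2 = +1]
  = -(503/21)    [QR: 21 ≡ 1 mod 4, sign kept]
  = -(20/21)    [503 ≡ 20 mod 21]
  = -(5/21)    [21 ≡ 5 mod 8 ⇒ (2/21)^2 = +1]
  = -(21/5)    [QR: 5 ≡ 1 mod 4, sign kept]
  = -(1/5)    [21 ≡ 1 mod 5]
  = -1    [(1/5) = 1]
Second factor (272/587):
(272/587)
  = (17/587)    [587 ≡ 3 mod 8 ⇒ (2/587)^4 = +1]
  = (587/17)    [QR: 17 ≡ 1 mod 4, sign kept]
  = (9/17)    [587 ≡ 9 mod 17]
  = (17/9)    [QR: 9 ≡ 1 mod 4, sign kept]
  = (8/9)    [17 ≡ 8 mod 9]
  = (1/9)    [9 ≡ 1 mod 8 ⇒ (2/9)^3 = +1]
  = 1    [(1/9) = 1]
Product: (-1)·(1) = -1.

-1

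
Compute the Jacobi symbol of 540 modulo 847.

(540/847)
  = (135/847)    [847 ≡ 7 mod 8 ⇒ (2/847)^2 = +1]
  = -(847/135)    [QR: both ≡ 3 mod 4, sign flips]
  = -(37/135)    [847 ≡ 37 mod 135]
  = -(135/37)    [QR: 37 ≡ 1 mod 4, sign kept]
  = -(24/37)    [135 ≡ 24 mod 37]
  = (3/37)    [37 ≡ 5 mod 8 ⇒ (2/37)^3 = -1]
  = (37/3)    [QR: 37 ≡ 1 mod 4, sign kept]
  = (1/3)    [37 ≡ 1 mod 3]
  = 1    [(1/3) = 1]

1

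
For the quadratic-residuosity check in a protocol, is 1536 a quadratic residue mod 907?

Reduce the numerator: 1536 ≡ 629 (mod 907), so (1536|907) = (629|907).
629 ≡ 1 (mod 4), so quadratic reciprocity gives (629|907) = (907|629). Reduce: 907 ≡ 278 (mod 629). Now have (278|629).
Factor out 2: 278 = 2·139. Since 629 ≡ 5 (mod 8), (2|629) = -1. Now have -(139|629).
629 ≡ 1 (mod 4), so quadratic reciprocity gives (139|629) = (629|139). Reduce: 629 ≡ 73 (mod 139). Now have -(73|139).
73 ≡ 1 (mod 4), so quadratic reciprocity gives (73|139) = (139|73). Reduce: 139 ≡ 66 (mod 73). Now have -(66|73).
Factor out 2: 66 = 2·33. Since 73 ≡ 1 (mod 8), (2|73) = +1. Now have -(33|73).
33 ≡ 1 (mod 4), so quadratic reciprocity gives (33|73) = (73|33). Reduce: 73 ≡ 7 (mod 33). Now have -(7|33).
33 ≡ 1 (mod 4), so quadratic reciprocity gives (7|33) = (33|7). Reduce: 33 ≡ 5 (mod 7). Now have -(5|7).
5 ≡ 1 (mod 4), so quadratic reciprocity gives (5|7) = (7|5). Reduce: 7 ≡ 2 (mod 5). Now have -(2|5).
Factor out 2: 2 = 2. Since 5 ≡ 5 (mod 8), (2|5) = -1. Now have (1|5).
(1|5) = 1. Collecting the sign factors: 1.
The Legendre symbol is 1, so x^2 ≡ 1536 (mod 907) has solution.

yes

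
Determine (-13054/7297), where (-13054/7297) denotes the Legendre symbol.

Pull out -1: (-13054/7297) = (-1/7297)·(13054/7297). Since 7297 ≡ 1 (mod 4), (-1/7297) = +1. Now have (13054/7297).
Reduce the numerator: 13054 ≡ 5757 (mod 7297), so (13054/7297) = (5757/7297).
5757 ≡ 1 (mod 4), so quadratic reciprocity gives (5757/7297) = (7297/5757). Reduce: 7297 ≡ 1540 (mod 5757). Now have (1540/5757).
Factor out 2: 1540 = 2^2·385. Since 5757 ≡ 5 (mod 8), (2/5757) = -1, and (2/5757)^2 = +1. Now have (385/5757).
385 ≡ 1 (mod 4), so quadratic reciprocity gives (385/5757) = (5757/385). Reduce: 5757 ≡ 367 (mod 385). Now have (367/385).
385 ≡ 1 (mod 4), so quadratic reciprocity gives (367/385) = (385/367). Reduce: 385 ≡ 18 (mod 367). Now have (18/367).
Factor out 2: 18 = 2·9. Since 367 ≡ 7 (mod 8), (2/367) = +1. Now have (9/367).
9 ≡ 1 (mod 4), so quadratic reciprocity gives (9/367) = (367/9). Reduce: 367 ≡ 7 (mod 9). Now have (7/9).
9 ≡ 1 (mod 4), so quadratic reciprocity gives (7/9) = (9/7). Reduce: 9 ≡ 2 (mod 7). Now have (2/7).
Factor out 2: 2 = 2. Since 7 ≡ 7 (mod 8), (2/7) = +1. Now have (1/7).
(1/7) = 1. Collecting the sign factors: 1.

1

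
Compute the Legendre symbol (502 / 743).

(502 / 743)
  = (251 / 743)    [743 ≡ 7 mod 8 ⇒ (2 / 743) = +1]
  = -(743 / 251)    [QR: both ≡ 3 mod 4, sign flips]
  = -(241 / 251)    [743 ≡ 241 mod 251]
  = -(251 / 241)    [QR: 241 ≡ 1 mod 4, sign kept]
  = -(10 / 241)    [251 ≡ 10 mod 241]
  = -(5 / 241)    [241 ≡ 1 mod 8 ⇒ (2 / 241) = +1]
  = -(241 / 5)    [QR: 5 ≡ 1 mod 4, sign kept]
  = -(1 / 5)    [241 ≡ 1 mod 5]
  = -1    [(1 / 5) = 1]

-1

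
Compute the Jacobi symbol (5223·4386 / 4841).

By multiplicativity, (5223·4386 / 4841) = (5223 / 4841)·(4386 / 4841).
First factor (5223 / 4841):
Reduce the numerator: 5223 ≡ 382 (mod 4841), so (5223 / 4841) = (382 / 4841).
Factor out 2: 382 = 2·191. Since 4841 ≡ 1 (mod 8), (2 / 4841) = +1. Now have (191 / 4841).
4841 ≡ 1 (mod 4), so quadratic reciprocity gives (191 / 4841) = (4841 / 191). Reduce: 4841 ≡ 66 (mod 191). Now have (66 / 191).
Factor out 2: 66 = 2·33. Since 191 ≡ 7 (mod 8), (2 / 191) = +1. Now have (33 / 191).
33 ≡ 1 (mod 4), so quadratic reciprocity gives (33 / 191) = (191 / 33). Reduce: 191 ≡ 26 (mod 33). Now have (26 / 33).
Factor out 2: 26 = 2·13. Since 33 ≡ 1 (mod 8), (2 / 33) = +1. Now have (13 / 33).
13 ≡ 1 (mod 4), so quadratic reciprocity gives (13 / 33) = (33 / 13). Reduce: 33 ≡ 7 (mod 13). Now have (7 / 13).
13 ≡ 1 (mod 4), so quadratic reciprocity gives (7 / 13) = (13 / 7). Reduce: 13 ≡ 6 (mod 7). Now have (6 / 7).
Factor out 2: 6 = 2·3. Since 7 ≡ 7 (mod 8), (2 / 7) = +1. Now have (3 / 7).
Both 3 ≡ 3 and 7 ≡ 3 (mod 4), so reciprocity gives (3 / 7) = -(7 / 3). Reduce: 7 ≡ 1 (mod 3). Now have -(1 / 3).
(1 / 3) = 1. Collecting the sign factors: -1.
Second factor (4386 / 4841):
Factor out 2: 4386 = 2·2193. Since 4841 ≡ 1 (mod 8), (2 / 4841) = +1. Now have (2193 / 4841).
2193 ≡ 1 (mod 4), so quadratic reciprocity gives (2193 / 4841) = (4841 / 2193). Reduce: 4841 ≡ 455 (mod 2193). Now have (455 / 2193).
2193 ≡ 1 (mod 4), so quadratic reciprocity gives (455 / 2193) = (2193 / 455). Reduce: 2193 ≡ 373 (mod 455). Now have (373 / 455).
373 ≡ 1 (mod 4), so quadratic reciprocity gives (373 / 455) = (455 / 373). Reduce: 455 ≡ 82 (mod 373). Now have (82 / 373).
Factor out 2: 82 = 2·41. Since 373 ≡ 5 (mod 8), (2 / 373) = -1. Now have -(41 / 373).
41 ≡ 1 (mod 4), so quadratic reciprocity gives (41 / 373) = (373 / 41). Reduce: 373 ≡ 4 (mod 41). Now have -(4 / 41).
Factor out 2: 4 = 2^2. Since 41 ≡ 1 (mod 8), (2 / 41) = +1, and (2 / 41)^2 = +1. Now have -(1 / 41).
(1 / 41) = 1. Collecting the sign factors: -1.
Product: (-1)·(-1) = 1.

1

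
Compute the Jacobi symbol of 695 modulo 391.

(695|391)
  = (304|391)    [695 ≡ 304 mod 391]
  = (19|391)    [391 ≡ 7 mod 8 ⇒ (2|391)^4 = +1]
  = -(391|19)    [QR: both ≡ 3 mod 4, sign flips]
  = -(11|19)    [391 ≡ 11 mod 19]
  = (19|11)    [QR: both ≡ 3 mod 4, sign flips]
  = (8|11)    [19 ≡ 8 mod 11]
  = -(1|11)    [11 ≡ 3 mod 8 ⇒ (2|11)^3 = -1]
  = -1    [(1|11) = 1]

-1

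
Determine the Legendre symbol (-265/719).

1

Reduce the numerator: -265 ≡ 454 (mod 719), so (-265/719) = (454/719).
Factor out 2: 454 = 2·227. Since 719 ≡ 7 (mod 8), (2/719) = +1. Now have (227/719).
Both 227 ≡ 3 and 719 ≡ 3 (mod 4), so reciprocity gives (227/719) = -(719/227). Reduce: 719 ≡ 38 (mod 227). Now have -(38/227).
Factor out 2: 38 = 2·19. Since 227 ≡ 3 (mod 8), (2/227) = -1. Now have (19/227).
Both 19 ≡ 3 and 227 ≡ 3 (mod 4), so reciprocity gives (19/227) = -(227/19). Reduce: 227 ≡ 18 (mod 19). Now have -(18/19).
Factor out 2: 18 = 2·9. Since 19 ≡ 3 (mod 8), (2/19) = -1. Now have (9/19).
9 ≡ 1 (mod 4), so quadratic reciprocity gives (9/19) = (19/9). Reduce: 19 ≡ 1 (mod 9). Now have (1/9).
(1/9) = 1. Collecting the sign factors: 1.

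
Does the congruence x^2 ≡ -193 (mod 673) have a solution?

no

(-193/673)
  = (480/673)    [-193 ≡ 480 mod 673]
  = (15/673)    [673 ≡ 1 mod 8 ⇒ (2/673)^5 = +1]
  = (673/15)    [QR: 673 ≡ 1 mod 4, sign kept]
  = (13/15)    [673 ≡ 13 mod 15]
  = (15/13)    [QR: 13 ≡ 1 mod 4, sign kept]
  = (2/13)    [15 ≡ 2 mod 13]
  = -(1/13)    [13 ≡ 5 mod 8 ⇒ (2/13) = -1]
  = -1    [(1/13) = 1]
The Legendre symbol is -1, so x^2 ≡ -193 (mod 673) has no solution.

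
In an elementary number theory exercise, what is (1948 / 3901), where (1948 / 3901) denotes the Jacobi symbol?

-1

(1948 / 3901)
  = (487 / 3901)    [3901 ≡ 5 mod 8 ⇒ (2 / 3901)^2 = +1]
  = (3901 / 487)    [QR: 3901 ≡ 1 mod 4, sign kept]
  = (5 / 487)    [3901 ≡ 5 mod 487]
  = (487 / 5)    [QR: 5 ≡ 1 mod 4, sign kept]
  = (2 / 5)    [487 ≡ 2 mod 5]
  = -(1 / 5)    [5 ≡ 5 mod 8 ⇒ (2 / 5) = -1]
  = -1    [(1 / 5) = 1]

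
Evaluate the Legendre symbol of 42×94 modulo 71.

By multiplicativity, (42·94 / 71) = (42 / 71)·(94 / 71).
First factor (42 / 71):
Factor out 2: 42 = 2·21. Since 71 ≡ 7 (mod 8), (2 / 71) = +1. Now have (21 / 71).
21 ≡ 1 (mod 4), so quadratic reciprocity gives (21 / 71) = (71 / 21). Reduce: 71 ≡ 8 (mod 21). Now have (8 / 21).
Factor out 2: 8 = 2^3. Since 21 ≡ 5 (mod 8), (2 / 21) = -1, and (2 / 21)^3 = -1. Now have -(1 / 21).
(1 / 21) = 1. Collecting the sign factors: -1.
Second factor (94 / 71):
Reduce the numerator: 94 ≡ 23 (mod 71), so (94 / 71) = (23 / 71).
Both 23 ≡ 3 and 71 ≡ 3 (mod 4), so reciprocity gives (23 / 71) = -(71 / 23). Reduce: 71 ≡ 2 (mod 23). Now have -(2 / 23).
Factor out 2: 2 = 2. Since 23 ≡ 7 (mod 8), (2 / 23) = +1. Now have -(1 / 23).
(1 / 23) = 1. Collecting the sign factors: -1.
Product: (-1)·(-1) = 1.

1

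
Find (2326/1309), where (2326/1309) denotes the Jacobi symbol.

-1

(2326/1309)
  = (1017/1309)    [2326 ≡ 1017 mod 1309]
  = (1309/1017)    [QR: 1017 ≡ 1 mod 4, sign kept]
  = (292/1017)    [1309 ≡ 292 mod 1017]
  = (73/1017)    [1017 ≡ 1 mod 8 ⇒ (2/1017)^2 = +1]
  = (1017/73)    [QR: 73 ≡ 1 mod 4, sign kept]
  = (68/73)    [1017 ≡ 68 mod 73]
  = (17/73)    [73 ≡ 1 mod 8 ⇒ (2/73)^2 = +1]
  = (73/17)    [QR: 17 ≡ 1 mod 4, sign kept]
  = (5/17)    [73 ≡ 5 mod 17]
  = (17/5)    [QR: 5 ≡ 1 mod 4, sign kept]
  = (2/5)    [17 ≡ 2 mod 5]
  = -(1/5)    [5 ≡ 5 mod 8 ⇒ (2/5) = -1]
  = -1    [(1/5) = 1]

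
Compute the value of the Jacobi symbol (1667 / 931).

Reduce the numerator: 1667 ≡ 736 (mod 931), so (1667 / 931) = (736 / 931).
Factor out 2: 736 = 2^5·23. Since 931 ≡ 3 (mod 8), (2 / 931) = -1, and (2 / 931)^5 = -1. Now have -(23 / 931).
Both 23 ≡ 3 and 931 ≡ 3 (mod 4), so reciprocity gives (23 / 931) = -(931 / 23). Reduce: 931 ≡ 11 (mod 23). Now have (11 / 23).
Both 11 ≡ 3 and 23 ≡ 3 (mod 4), so reciprocity gives (11 / 23) = -(23 / 11). Reduce: 23 ≡ 1 (mod 11). Now have -(1 / 11).
(1 / 11) = 1. Collecting the sign factors: -1.

-1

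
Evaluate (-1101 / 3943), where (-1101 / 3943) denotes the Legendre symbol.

1

(-1101 / 3943)
  = (2842 / 3943)    [-1101 ≡ 2842 mod 3943]
  = (1421 / 3943)    [3943 ≡ 7 mod 8 ⇒ (2 / 3943) = +1]
  = (3943 / 1421)    [QR: 1421 ≡ 1 mod 4, sign kept]
  = (1101 / 1421)    [3943 ≡ 1101 mod 1421]
  = (1421 / 1101)    [QR: 1101 ≡ 1 mod 4, sign kept]
  = (320 / 1101)    [1421 ≡ 320 mod 1101]
  = (5 / 1101)    [1101 ≡ 5 mod 8 ⇒ (2 / 1101)^6 = +1]
  = (1101 / 5)    [QR: 5 ≡ 1 mod 4, sign kept]
  = (1 / 5)    [1101 ≡ 1 mod 5]
  = 1    [(1 / 5) = 1]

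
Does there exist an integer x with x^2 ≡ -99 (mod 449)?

yes

(-99/449)
  = (99/449)    [449 ≡ 1 mod 4 ⇒ (-1/449) = +1]
  = (449/99)    [QR: 449 ≡ 1 mod 4, sign kept]
  = (53/99)    [449 ≡ 53 mod 99]
  = (99/53)    [QR: 53 ≡ 1 mod 4, sign kept]
  = (46/53)    [99 ≡ 46 mod 53]
  = -(23/53)    [53 ≡ 5 mod 8 ⇒ (2/53) = -1]
  = -(53/23)    [QR: 53 ≡ 1 mod 4, sign kept]
  = -(7/23)    [53 ≡ 7 mod 23]
  = (23/7)    [QR: both ≡ 3 mod 4, sign flips]
  = (2/7)    [23 ≡ 2 mod 7]
  = (1/7)    [7 ≡ 7 mod 8 ⇒ (2/7) = +1]
  = 1    [(1/7) = 1]
The Legendre symbol is 1, so x^2 ≡ -99 (mod 449) has solution.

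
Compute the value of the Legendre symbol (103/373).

1

(103/373)
  = (373/103)    [QR: 373 ≡ 1 mod 4, sign kept]
  = (64/103)    [373 ≡ 64 mod 103]
  = (1/103)    [103 ≡ 7 mod 8 ⇒ (2/103)^6 = +1]
  = 1    [(1/103) = 1]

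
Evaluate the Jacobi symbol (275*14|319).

By multiplicativity, (275·14|319) = (275|319)·(14|319).
First factor (275|319):
Both 275 ≡ 3 and 319 ≡ 3 (mod 4), so reciprocity gives (275|319) = -(319|275). Reduce: 319 ≡ 44 (mod 275). Now have -(44|275).
Factor out 2: 44 = 2^2·11. Since 275 ≡ 3 (mod 8), (2|275) = -1, and (2|275)^2 = +1. Now have -(11|275).
Both 11 ≡ 3 and 275 ≡ 3 (mod 4), so reciprocity gives (11|275) = -(275|11). Reduce: 275 ≡ 0 (mod 11). Now have (0|11).
The numerator is now 0 with denominator 11 > 1: the symbol is 0.
Second factor (14|319):
Factor out 2: 14 = 2·7. Since 319 ≡ 7 (mod 8), (2|319) = +1. Now have (7|319).
Both 7 ≡ 3 and 319 ≡ 3 (mod 4), so reciprocity gives (7|319) = -(319|7). Reduce: 319 ≡ 4 (mod 7). Now have -(4|7).
Factor out 2: 4 = 2^2. Since 7 ≡ 7 (mod 8), (2|7) = +1, and (2|7)^2 = +1. Now have -(1|7).
(1|7) = 1. Collecting the sign factors: -1.
Product: (0)·(-1) = 0.

0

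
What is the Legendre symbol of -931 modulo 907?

Pull out -1: (-931/907) = (-1/907)·(931/907). Since 907 ≡ 3 (mod 4), (-1/907) = -1. Now have -(931/907).
Reduce the numerator: 931 ≡ 24 (mod 907), so (931/907) = (24/907).
Factor out 2: 24 = 2^3·3. Since 907 ≡ 3 (mod 8), (2/907) = -1, and (2/907)^3 = -1. Now have (3/907).
Both 3 ≡ 3 and 907 ≡ 3 (mod 4), so reciprocity gives (3/907) = -(907/3). Reduce: 907 ≡ 1 (mod 3). Now have -(1/3).
(1/3) = 1. Collecting the sign factors: -1.

-1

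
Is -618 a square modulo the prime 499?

Reduce the numerator: -618 ≡ 380 (mod 499), so (-618|499) = (380|499).
Factor out 2: 380 = 2^2·95. Since 499 ≡ 3 (mod 8), (2|499) = -1, and (2|499)^2 = +1. Now have (95|499).
Both 95 ≡ 3 and 499 ≡ 3 (mod 4), so reciprocity gives (95|499) = -(499|95). Reduce: 499 ≡ 24 (mod 95). Now have -(24|95).
Factor out 2: 24 = 2^3·3. Since 95 ≡ 7 (mod 8), (2|95) = +1, and (2|95)^3 = +1. Now have -(3|95).
Both 3 ≡ 3 and 95 ≡ 3 (mod 4), so reciprocity gives (3|95) = -(95|3). Reduce: 95 ≡ 2 (mod 3). Now have (2|3).
Factor out 2: 2 = 2. Since 3 ≡ 3 (mod 8), (2|3) = -1. Now have -(1|3).
(1|3) = 1. Collecting the sign factors: -1.
The Legendre symbol is -1, so x^2 ≡ -618 (mod 499) has no solution.

no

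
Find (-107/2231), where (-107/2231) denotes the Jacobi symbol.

(-107/2231)
  = (2124/2231)    [-107 ≡ 2124 mod 2231]
  = (531/2231)    [2231 ≡ 7 mod 8 ⇒ (2/2231)^2 = +1]
  = -(2231/531)    [QR: both ≡ 3 mod 4, sign flips]
  = -(107/531)    [2231 ≡ 107 mod 531]
  = (531/107)    [QR: both ≡ 3 mod 4, sign flips]
  = (103/107)    [531 ≡ 103 mod 107]
  = -(107/103)    [QR: both ≡ 3 mod 4, sign flips]
  = -(4/103)    [107 ≡ 4 mod 103]
  = -(1/103)    [103 ≡ 7 mod 8 ⇒ (2/103)^2 = +1]
  = -1    [(1/103) = 1]

-1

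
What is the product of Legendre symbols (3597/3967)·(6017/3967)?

-1

By multiplicativity, (3597·6017/3967) = (3597/3967)·(6017/3967).
First factor (3597/3967):
(3597/3967)
  = (3967/3597)    [QR: 3597 ≡ 1 mod 4, sign kept]
  = (370/3597)    [3967 ≡ 370 mod 3597]
  = -(185/3597)    [3597 ≡ 5 mod 8 ⇒ (2/3597) = -1]
  = -(3597/185)    [QR: 185 ≡ 1 mod 4, sign kept]
  = -(82/185)    [3597 ≡ 82 mod 185]
  = -(41/185)    [185 ≡ 1 mod 8 ⇒ (2/185) = +1]
  = -(185/41)    [QR: 41 ≡ 1 mod 4, sign kept]
  = -(21/41)    [185 ≡ 21 mod 41]
  = -(41/21)    [QR: 21 ≡ 1 mod 4, sign kept]
  = -(20/21)    [41 ≡ 20 mod 21]
  = -(5/21)    [21 ≡ 5 mod 8 ⇒ (2/21)^2 = +1]
  = -(21/5)    [QR: 5 ≡ 1 mod 4, sign kept]
  = -(1/5)    [21 ≡ 1 mod 5]
  = -1    [(1/5) = 1]
Second factor (6017/3967):
(6017/3967)
  = (2050/3967)    [6017 ≡ 2050 mod 3967]
  = (1025/3967)    [3967 ≡ 7 mod 8 ⇒ (2/3967) = +1]
  = (3967/1025)    [QR: 1025 ≡ 1 mod 4, sign kept]
  = (892/1025)    [3967 ≡ 892 mod 1025]
  = (223/1025)    [1025 ≡ 1 mod 8 ⇒ (2/1025)^2 = +1]
  = (1025/223)    [QR: 1025 ≡ 1 mod 4, sign kept]
  = (133/223)    [1025 ≡ 133 mod 223]
  = (223/133)    [QR: 133 ≡ 1 mod 4, sign kept]
  = (90/133)    [223 ≡ 90 mod 133]
  = -(45/133)    [133 ≡ 5 mod 8 ⇒ (2/133) = -1]
  = -(133/45)    [QR: 45 ≡ 1 mod 4, sign kept]
  = -(43/45)    [133 ≡ 43 mod 45]
  = -(45/43)    [QR: 45 ≡ 1 mod 4, sign kept]
  = -(2/43)    [45 ≡ 2 mod 43]
  = (1/43)    [43 ≡ 3 mod 8 ⇒ (2/43) = -1]
  = 1    [(1/43) = 1]
Product: (-1)·(1) = -1.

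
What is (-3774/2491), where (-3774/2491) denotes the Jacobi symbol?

Reduce the numerator: -3774 ≡ 1208 (mod 2491), so (-3774/2491) = (1208/2491).
Factor out 2: 1208 = 2^3·151. Since 2491 ≡ 3 (mod 8), (2/2491) = -1, and (2/2491)^3 = -1. Now have -(151/2491).
Both 151 ≡ 3 and 2491 ≡ 3 (mod 4), so reciprocity gives (151/2491) = -(2491/151). Reduce: 2491 ≡ 75 (mod 151). Now have (75/151).
Both 75 ≡ 3 and 151 ≡ 3 (mod 4), so reciprocity gives (75/151) = -(151/75). Reduce: 151 ≡ 1 (mod 75). Now have -(1/75).
(1/75) = 1. Collecting the sign factors: -1.

-1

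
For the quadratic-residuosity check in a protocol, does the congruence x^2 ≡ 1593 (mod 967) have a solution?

no

Reduce the numerator: 1593 ≡ 626 (mod 967), so (1593/967) = (626/967).
Factor out 2: 626 = 2·313. Since 967 ≡ 7 (mod 8), (2/967) = +1. Now have (313/967).
313 ≡ 1 (mod 4), so quadratic reciprocity gives (313/967) = (967/313). Reduce: 967 ≡ 28 (mod 313). Now have (28/313).
Factor out 2: 28 = 2^2·7. Since 313 ≡ 1 (mod 8), (2/313) = +1, and (2/313)^2 = +1. Now have (7/313).
313 ≡ 1 (mod 4), so quadratic reciprocity gives (7/313) = (313/7). Reduce: 313 ≡ 5 (mod 7). Now have (5/7).
5 ≡ 1 (mod 4), so quadratic reciprocity gives (5/7) = (7/5). Reduce: 7 ≡ 2 (mod 5). Now have (2/5).
Factor out 2: 2 = 2. Since 5 ≡ 5 (mod 8), (2/5) = -1. Now have -(1/5).
(1/5) = 1. Collecting the sign factors: -1.
(1593/967) = -1, and 967 is prime, so 1593 is not a quadratic residue mod 967.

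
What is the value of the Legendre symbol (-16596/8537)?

-1

(-16596/8537)
  = (16596/8537)    [8537 ≡ 1 mod 4 ⇒ (-1/8537) = +1]
  = (8059/8537)    [16596 ≡ 8059 mod 8537]
  = (8537/8059)    [QR: 8537 ≡ 1 mod 4, sign kept]
  = (478/8059)    [8537 ≡ 478 mod 8059]
  = -(239/8059)    [8059 ≡ 3 mod 8 ⇒ (2/8059) = -1]
  = (8059/239)    [QR: both ≡ 3 mod 4, sign flips]
  = (172/239)    [8059 ≡ 172 mod 239]
  = (43/239)    [239 ≡ 7 mod 8 ⇒ (2/239)^2 = +1]
  = -(239/43)    [QR: both ≡ 3 mod 4, sign flips]
  = -(24/43)    [239 ≡ 24 mod 43]
  = (3/43)    [43 ≡ 3 mod 8 ⇒ (2/43)^3 = -1]
  = -(43/3)    [QR: both ≡ 3 mod 4, sign flips]
  = -(1/3)    [43 ≡ 1 mod 3]
  = -1    [(1/3) = 1]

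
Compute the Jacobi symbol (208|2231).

-1

(208|2231)
  = (13|2231)    [2231 ≡ 7 mod 8 ⇒ (2|2231)^4 = +1]
  = (2231|13)    [QR: 13 ≡ 1 mod 4, sign kept]
  = (8|13)    [2231 ≡ 8 mod 13]
  = -(1|13)    [13 ≡ 5 mod 8 ⇒ (2|13)^3 = -1]
  = -1    [(1|13) = 1]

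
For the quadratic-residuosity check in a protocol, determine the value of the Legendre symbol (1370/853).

Reduce the numerator: 1370 ≡ 517 (mod 853), so (1370/853) = (517/853).
517 ≡ 1 (mod 4), so quadratic reciprocity gives (517/853) = (853/517). Reduce: 853 ≡ 336 (mod 517). Now have (336/517).
Factor out 2: 336 = 2^4·21. Since 517 ≡ 5 (mod 8), (2/517) = -1, and (2/517)^4 = +1. Now have (21/517).
21 ≡ 1 (mod 4), so quadratic reciprocity gives (21/517) = (517/21). Reduce: 517 ≡ 13 (mod 21). Now have (13/21).
13 ≡ 1 (mod 4), so quadratic reciprocity gives (13/21) = (21/13). Reduce: 21 ≡ 8 (mod 13). Now have (8/13).
Factor out 2: 8 = 2^3. Since 13 ≡ 5 (mod 8), (2/13) = -1, and (2/13)^3 = -1. Now have -(1/13).
(1/13) = 1. Collecting the sign factors: -1.

-1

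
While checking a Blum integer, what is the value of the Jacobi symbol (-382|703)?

Pull out -1: (-382|703) = (-1|703)·(382|703). Since 703 ≡ 3 (mod 4), (-1|703) = -1. Now have -(382|703).
Factor out 2: 382 = 2·191. Since 703 ≡ 7 (mod 8), (2|703) = +1. Now have -(191|703).
Both 191 ≡ 3 and 703 ≡ 3 (mod 4), so reciprocity gives (191|703) = -(703|191). Reduce: 703 ≡ 130 (mod 191). Now have (130|191).
Factor out 2: 130 = 2·65. Since 191 ≡ 7 (mod 8), (2|191) = +1. Now have (65|191).
65 ≡ 1 (mod 4), so quadratic reciprocity gives (65|191) = (191|65). Reduce: 191 ≡ 61 (mod 65). Now have (61|65).
61 ≡ 1 (mod 4), so quadratic reciprocity gives (61|65) = (65|61). Reduce: 65 ≡ 4 (mod 61). Now have (4|61).
Factor out 2: 4 = 2^2. Since 61 ≡ 5 (mod 8), (2|61) = -1, and (2|61)^2 = +1. Now have (1|61).
(1|61) = 1. Collecting the sign factors: 1.

1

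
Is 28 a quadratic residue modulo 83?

yes

(28|83)
  = (7|83)    [83 ≡ 3 mod 8 ⇒ (2|83)^2 = +1]
  = -(83|7)    [QR: both ≡ 3 mod 4, sign flips]
  = -(6|7)    [83 ≡ 6 mod 7]
  = -(3|7)    [7 ≡ 7 mod 8 ⇒ (2|7) = +1]
  = (7|3)    [QR: both ≡ 3 mod 4, sign flips]
  = (1|3)    [7 ≡ 1 mod 3]
  = 1    [(1|3) = 1]
(28|83) = 1, and 83 is prime, so 28 is a quadratic residue mod 83.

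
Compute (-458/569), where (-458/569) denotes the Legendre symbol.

1

(-458/569)
  = (111/569)    [-458 ≡ 111 mod 569]
  = (569/111)    [QR: 569 ≡ 1 mod 4, sign kept]
  = (14/111)    [569 ≡ 14 mod 111]
  = (7/111)    [111 ≡ 7 mod 8 ⇒ (2/111) = +1]
  = -(111/7)    [QR: both ≡ 3 mod 4, sign flips]
  = -(6/7)    [111 ≡ 6 mod 7]
  = -(3/7)    [7 ≡ 7 mod 8 ⇒ (2/7) = +1]
  = (7/3)    [QR: both ≡ 3 mod 4, sign flips]
  = (1/3)    [7 ≡ 1 mod 3]
  = 1    [(1/3) = 1]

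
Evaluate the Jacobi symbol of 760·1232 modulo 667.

-1

By multiplicativity, (760·1232 / 667) = (760 / 667)·(1232 / 667).
First factor (760 / 667):
Reduce the numerator: 760 ≡ 93 (mod 667), so (760 / 667) = (93 / 667).
93 ≡ 1 (mod 4), so quadratic reciprocity gives (93 / 667) = (667 / 93). Reduce: 667 ≡ 16 (mod 93). Now have (16 / 93).
Factor out 2: 16 = 2^4. Since 93 ≡ 5 (mod 8), (2 / 93) = -1, and (2 / 93)^4 = +1. Now have (1 / 93).
(1 / 93) = 1. Collecting the sign factors: 1.
Second factor (1232 / 667):
Reduce the numerator: 1232 ≡ 565 (mod 667), so (1232 / 667) = (565 / 667).
565 ≡ 1 (mod 4), so quadratic reciprocity gives (565 / 667) = (667 / 565). Reduce: 667 ≡ 102 (mod 565). Now have (102 / 565).
Factor out 2: 102 = 2·51. Since 565 ≡ 5 (mod 8), (2 / 565) = -1. Now have -(51 / 565).
565 ≡ 1 (mod 4), so quadratic reciprocity gives (51 / 565) = (565 / 51). Reduce: 565 ≡ 4 (mod 51). Now have -(4 / 51).
Factor out 2: 4 = 2^2. Since 51 ≡ 3 (mod 8), (2 / 51) = -1, and (2 / 51)^2 = +1. Now have -(1 / 51).
(1 / 51) = 1. Collecting the sign factors: -1.
Product: (1)·(-1) = -1.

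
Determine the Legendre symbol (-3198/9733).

Pull out -1: (-3198/9733) = (-1/9733)·(3198/9733). Since 9733 ≡ 1 (mod 4), (-1/9733) = +1. Now have (3198/9733).
Factor out 2: 3198 = 2·1599. Since 9733 ≡ 5 (mod 8), (2/9733) = -1. Now have -(1599/9733).
9733 ≡ 1 (mod 4), so quadratic reciprocity gives (1599/9733) = (9733/1599). Reduce: 9733 ≡ 139 (mod 1599). Now have -(139/1599).
Both 139 ≡ 3 and 1599 ≡ 3 (mod 4), so reciprocity gives (139/1599) = -(1599/139). Reduce: 1599 ≡ 70 (mod 139). Now have (70/139).
Factor out 2: 70 = 2·35. Since 139 ≡ 3 (mod 8), (2/139) = -1. Now have -(35/139).
Both 35 ≡ 3 and 139 ≡ 3 (mod 4), so reciprocity gives (35/139) = -(139/35). Reduce: 139 ≡ 34 (mod 35). Now have (34/35).
Factor out 2: 34 = 2·17. Since 35 ≡ 3 (mod 8), (2/35) = -1. Now have -(17/35).
17 ≡ 1 (mod 4), so quadratic reciprocity gives (17/35) = (35/17). Reduce: 35 ≡ 1 (mod 17). Now have -(1/17).
(1/17) = 1. Collecting the sign factors: -1.

-1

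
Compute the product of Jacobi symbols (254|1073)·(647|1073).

1

By multiplicativity, (254·647|1073) = (254|1073)·(647|1073).
First factor (254|1073):
Factor out 2: 254 = 2·127. Since 1073 ≡ 1 (mod 8), (2|1073) = +1. Now have (127|1073).
1073 ≡ 1 (mod 4), so quadratic reciprocity gives (127|1073) = (1073|127). Reduce: 1073 ≡ 57 (mod 127). Now have (57|127).
57 ≡ 1 (mod 4), so quadratic reciprocity gives (57|127) = (127|57). Reduce: 127 ≡ 13 (mod 57). Now have (13|57).
13 ≡ 1 (mod 4), so quadratic reciprocity gives (13|57) = (57|13). Reduce: 57 ≡ 5 (mod 13). Now have (5|13).
5 ≡ 1 (mod 4), so quadratic reciprocity gives (5|13) = (13|5). Reduce: 13 ≡ 3 (mod 5). Now have (3|5).
5 ≡ 1 (mod 4), so quadratic reciprocity gives (3|5) = (5|3). Reduce: 5 ≡ 2 (mod 3). Now have (2|3).
Factor out 2: 2 = 2. Since 3 ≡ 3 (mod 8), (2|3) = -1. Now have -(1|3).
(1|3) = 1. Collecting the sign factors: -1.
Second factor (647|1073):
1073 ≡ 1 (mod 4), so quadratic reciprocity gives (647|1073) = (1073|647). Reduce: 1073 ≡ 426 (mod 647). Now have (426|647).
Factor out 2: 426 = 2·213. Since 647 ≡ 7 (mod 8), (2|647) = +1. Now have (213|647).
213 ≡ 1 (mod 4), so quadratic reciprocity gives (213|647) = (647|213). Reduce: 647 ≡ 8 (mod 213). Now have (8|213).
Factor out 2: 8 = 2^3. Since 213 ≡ 5 (mod 8), (2|213) = -1, and (2|213)^3 = -1. Now have -(1|213).
(1|213) = 1. Collecting the sign factors: -1.
Product: (-1)·(-1) = 1.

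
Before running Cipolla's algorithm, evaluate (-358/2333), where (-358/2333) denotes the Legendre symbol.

1

(-358/2333)
  = (1975/2333)    [-358 ≡ 1975 mod 2333]
  = (2333/1975)    [QR: 2333 ≡ 1 mod 4, sign kept]
  = (358/1975)    [2333 ≡ 358 mod 1975]
  = (179/1975)    [1975 ≡ 7 mod 8 ⇒ (2/1975) = +1]
  = -(1975/179)    [QR: both ≡ 3 mod 4, sign flips]
  = -(6/179)    [1975 ≡ 6 mod 179]
  = (3/179)    [179 ≡ 3 mod 8 ⇒ (2/179) = -1]
  = -(179/3)    [QR: both ≡ 3 mod 4, sign flips]
  = -(2/3)    [179 ≡ 2 mod 3]
  = (1/3)    [3 ≡ 3 mod 8 ⇒ (2/3) = -1]
  = 1    [(1/3) = 1]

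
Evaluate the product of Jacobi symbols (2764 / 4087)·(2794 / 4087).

1

By multiplicativity, (2764·2794 / 4087) = (2764 / 4087)·(2794 / 4087).
First factor (2764 / 4087):
Factor out 2: 2764 = 2^2·691. Since 4087 ≡ 7 (mod 8), (2 / 4087) = +1, and (2 / 4087)^2 = +1. Now have (691 / 4087).
Both 691 ≡ 3 and 4087 ≡ 3 (mod 4), so reciprocity gives (691 / 4087) = -(4087 / 691). Reduce: 4087 ≡ 632 (mod 691). Now have -(632 / 691).
Factor out 2: 632 = 2^3·79. Since 691 ≡ 3 (mod 8), (2 / 691) = -1, and (2 / 691)^3 = -1. Now have (79 / 691).
Both 79 ≡ 3 and 691 ≡ 3 (mod 4), so reciprocity gives (79 / 691) = -(691 / 79). Reduce: 691 ≡ 59 (mod 79). Now have -(59 / 79).
Both 59 ≡ 3 and 79 ≡ 3 (mod 4), so reciprocity gives (59 / 79) = -(79 / 59). Reduce: 79 ≡ 20 (mod 59). Now have (20 / 59).
Factor out 2: 20 = 2^2·5. Since 59 ≡ 3 (mod 8), (2 / 59) = -1, and (2 / 59)^2 = +1. Now have (5 / 59).
5 ≡ 1 (mod 4), so quadratic reciprocity gives (5 / 59) = (59 / 5). Reduce: 59 ≡ 4 (mod 5). Now have (4 / 5).
Factor out 2: 4 = 2^2. Since 5 ≡ 5 (mod 8), (2 / 5) = -1, and (2 / 5)^2 = +1. Now have (1 / 5).
(1 / 5) = 1. Collecting the sign factors: 1.
Second factor (2794 / 4087):
Factor out 2: 2794 = 2·1397. Since 4087 ≡ 7 (mod 8), (2 / 4087) = +1. Now have (1397 / 4087).
1397 ≡ 1 (mod 4), so quadratic reciprocity gives (1397 / 4087) = (4087 / 1397). Reduce: 4087 ≡ 1293 (mod 1397). Now have (1293 / 1397).
1293 ≡ 1 (mod 4), so quadratic reciprocity gives (1293 / 1397) = (1397 / 1293). Reduce: 1397 ≡ 104 (mod 1293). Now have (104 / 1293).
Factor out 2: 104 = 2^3·13. Since 1293 ≡ 5 (mod 8), (2 / 1293) = -1, and (2 / 1293)^3 = -1. Now have -(13 / 1293).
13 ≡ 1 (mod 4), so quadratic reciprocity gives (13 / 1293) = (1293 / 13). Reduce: 1293 ≡ 6 (mod 13). Now have -(6 / 13).
Factor out 2: 6 = 2·3. Since 13 ≡ 5 (mod 8), (2 / 13) = -1. Now have (3 / 13).
13 ≡ 1 (mod 4), so quadratic reciprocity gives (3 / 13) = (13 / 3). Reduce: 13 ≡ 1 (mod 3). Now have (1 / 3).
(1 / 3) = 1. Collecting the sign factors: 1.
Product: (1)·(1) = 1.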